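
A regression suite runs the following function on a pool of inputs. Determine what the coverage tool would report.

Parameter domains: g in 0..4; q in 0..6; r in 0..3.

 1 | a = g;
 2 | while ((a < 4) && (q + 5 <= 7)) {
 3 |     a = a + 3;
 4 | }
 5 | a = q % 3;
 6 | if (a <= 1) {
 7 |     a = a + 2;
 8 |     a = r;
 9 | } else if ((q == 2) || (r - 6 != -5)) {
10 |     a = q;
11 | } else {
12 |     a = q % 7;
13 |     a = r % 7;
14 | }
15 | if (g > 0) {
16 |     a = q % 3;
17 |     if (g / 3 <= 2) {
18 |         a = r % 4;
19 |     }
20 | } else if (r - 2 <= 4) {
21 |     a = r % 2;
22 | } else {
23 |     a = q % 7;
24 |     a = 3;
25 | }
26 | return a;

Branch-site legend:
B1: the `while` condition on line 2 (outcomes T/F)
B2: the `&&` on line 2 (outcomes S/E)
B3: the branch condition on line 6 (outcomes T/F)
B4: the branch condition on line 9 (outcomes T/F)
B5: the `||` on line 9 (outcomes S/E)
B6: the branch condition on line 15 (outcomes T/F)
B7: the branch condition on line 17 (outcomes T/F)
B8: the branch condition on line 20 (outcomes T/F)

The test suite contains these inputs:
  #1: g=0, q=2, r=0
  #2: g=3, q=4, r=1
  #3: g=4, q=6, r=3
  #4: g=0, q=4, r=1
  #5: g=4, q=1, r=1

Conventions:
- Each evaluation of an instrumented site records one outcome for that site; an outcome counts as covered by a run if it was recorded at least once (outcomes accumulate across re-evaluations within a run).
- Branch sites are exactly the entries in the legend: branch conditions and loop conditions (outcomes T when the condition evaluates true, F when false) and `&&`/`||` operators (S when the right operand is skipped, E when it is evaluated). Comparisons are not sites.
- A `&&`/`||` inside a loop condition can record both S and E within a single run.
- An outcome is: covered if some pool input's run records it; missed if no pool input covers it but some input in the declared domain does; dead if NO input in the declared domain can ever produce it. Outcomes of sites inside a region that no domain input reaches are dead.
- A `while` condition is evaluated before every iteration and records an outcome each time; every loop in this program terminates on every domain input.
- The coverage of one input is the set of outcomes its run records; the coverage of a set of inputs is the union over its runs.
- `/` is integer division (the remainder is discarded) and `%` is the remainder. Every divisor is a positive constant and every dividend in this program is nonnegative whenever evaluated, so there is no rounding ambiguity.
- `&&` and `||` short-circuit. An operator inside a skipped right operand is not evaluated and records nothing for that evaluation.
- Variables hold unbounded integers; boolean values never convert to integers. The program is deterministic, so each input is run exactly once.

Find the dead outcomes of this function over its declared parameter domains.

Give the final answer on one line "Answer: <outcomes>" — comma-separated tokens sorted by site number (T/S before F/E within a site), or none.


running all 140 domain inputs and tallying outcomes:
  B7=F: no domain input ever produces it -> dead
  B8=F: no domain input ever produces it -> dead
  reachable outcomes have witnesses, e.g. B1=T (e.g. g=0, q=0, r=0), B1=F (e.g. g=0, q=0, r=0), B2=S (e.g. g=0, q=0, r=0), B2=E (e.g. g=0, q=0, r=0)
Answer: B7=F, B8=F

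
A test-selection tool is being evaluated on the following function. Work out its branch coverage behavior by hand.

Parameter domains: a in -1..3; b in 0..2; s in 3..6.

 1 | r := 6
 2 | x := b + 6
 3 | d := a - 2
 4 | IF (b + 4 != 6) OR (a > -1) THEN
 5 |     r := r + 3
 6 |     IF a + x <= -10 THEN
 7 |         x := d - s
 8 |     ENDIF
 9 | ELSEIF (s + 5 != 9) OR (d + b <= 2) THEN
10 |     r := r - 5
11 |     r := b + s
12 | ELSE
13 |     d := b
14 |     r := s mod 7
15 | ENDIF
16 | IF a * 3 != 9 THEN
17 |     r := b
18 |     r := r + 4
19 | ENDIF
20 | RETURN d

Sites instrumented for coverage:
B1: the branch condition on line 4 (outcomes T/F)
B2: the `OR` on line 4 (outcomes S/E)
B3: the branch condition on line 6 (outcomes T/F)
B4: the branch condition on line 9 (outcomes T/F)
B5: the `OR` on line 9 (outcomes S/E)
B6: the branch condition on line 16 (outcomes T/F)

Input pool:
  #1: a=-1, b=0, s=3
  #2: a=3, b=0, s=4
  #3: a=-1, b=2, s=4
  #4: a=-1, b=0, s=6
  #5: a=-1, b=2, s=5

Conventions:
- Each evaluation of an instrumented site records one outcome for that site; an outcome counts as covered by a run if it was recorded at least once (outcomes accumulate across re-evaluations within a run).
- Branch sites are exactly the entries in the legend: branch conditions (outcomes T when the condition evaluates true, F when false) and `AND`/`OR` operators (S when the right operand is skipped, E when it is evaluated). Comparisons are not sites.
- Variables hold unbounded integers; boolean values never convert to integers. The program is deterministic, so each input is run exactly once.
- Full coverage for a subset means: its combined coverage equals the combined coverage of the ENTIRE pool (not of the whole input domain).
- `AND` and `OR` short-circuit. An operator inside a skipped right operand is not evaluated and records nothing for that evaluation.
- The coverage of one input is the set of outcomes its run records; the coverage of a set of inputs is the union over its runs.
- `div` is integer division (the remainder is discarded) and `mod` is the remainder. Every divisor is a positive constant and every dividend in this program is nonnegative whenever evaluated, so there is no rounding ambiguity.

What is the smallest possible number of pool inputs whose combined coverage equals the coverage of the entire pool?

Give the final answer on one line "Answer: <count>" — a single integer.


input #1, a=-1, b=0, s=3: events B2->S, B1->T, B3->F, B6->T; outcomes B1=T, B2=S, B3=F, B6=T
input #2, a=3, b=0, s=4: events B2->S, B1->T, B3->F, B6->F; outcomes B1=T, B2=S, B3=F, B6=F
input #3, a=-1, b=2, s=4: events B2->E, B1->F, B5->E, B4->T, B6->T; outcomes B1=F, B2=E, B4=T, B5=E, B6=T
input #4, a=-1, b=0, s=6: events B2->S, B1->T, B3->F, B6->T; outcomes B1=T, B2=S, B3=F, B6=T
input #5, a=-1, b=2, s=5: events B2->E, B1->F, B5->S, B4->T, B6->T; outcomes B1=F, B2=E, B4=T, B5=S, B6=T
together the pool reaches 10 outcomes: B1=T, B1=F, B2=S, B2=E, B3=F, B4=T, B5=S, B5=E, B6=T, B6=F
size 1 is not enough: best union over all size-1 subsets is 5/10
size 2 is not enough: best union over all size-2 subsets is 9/10
the canonical winner is {2, 3, 5}: size 3, full 10-outcome coverage, earliest index list among size-3 covers
Answer: 3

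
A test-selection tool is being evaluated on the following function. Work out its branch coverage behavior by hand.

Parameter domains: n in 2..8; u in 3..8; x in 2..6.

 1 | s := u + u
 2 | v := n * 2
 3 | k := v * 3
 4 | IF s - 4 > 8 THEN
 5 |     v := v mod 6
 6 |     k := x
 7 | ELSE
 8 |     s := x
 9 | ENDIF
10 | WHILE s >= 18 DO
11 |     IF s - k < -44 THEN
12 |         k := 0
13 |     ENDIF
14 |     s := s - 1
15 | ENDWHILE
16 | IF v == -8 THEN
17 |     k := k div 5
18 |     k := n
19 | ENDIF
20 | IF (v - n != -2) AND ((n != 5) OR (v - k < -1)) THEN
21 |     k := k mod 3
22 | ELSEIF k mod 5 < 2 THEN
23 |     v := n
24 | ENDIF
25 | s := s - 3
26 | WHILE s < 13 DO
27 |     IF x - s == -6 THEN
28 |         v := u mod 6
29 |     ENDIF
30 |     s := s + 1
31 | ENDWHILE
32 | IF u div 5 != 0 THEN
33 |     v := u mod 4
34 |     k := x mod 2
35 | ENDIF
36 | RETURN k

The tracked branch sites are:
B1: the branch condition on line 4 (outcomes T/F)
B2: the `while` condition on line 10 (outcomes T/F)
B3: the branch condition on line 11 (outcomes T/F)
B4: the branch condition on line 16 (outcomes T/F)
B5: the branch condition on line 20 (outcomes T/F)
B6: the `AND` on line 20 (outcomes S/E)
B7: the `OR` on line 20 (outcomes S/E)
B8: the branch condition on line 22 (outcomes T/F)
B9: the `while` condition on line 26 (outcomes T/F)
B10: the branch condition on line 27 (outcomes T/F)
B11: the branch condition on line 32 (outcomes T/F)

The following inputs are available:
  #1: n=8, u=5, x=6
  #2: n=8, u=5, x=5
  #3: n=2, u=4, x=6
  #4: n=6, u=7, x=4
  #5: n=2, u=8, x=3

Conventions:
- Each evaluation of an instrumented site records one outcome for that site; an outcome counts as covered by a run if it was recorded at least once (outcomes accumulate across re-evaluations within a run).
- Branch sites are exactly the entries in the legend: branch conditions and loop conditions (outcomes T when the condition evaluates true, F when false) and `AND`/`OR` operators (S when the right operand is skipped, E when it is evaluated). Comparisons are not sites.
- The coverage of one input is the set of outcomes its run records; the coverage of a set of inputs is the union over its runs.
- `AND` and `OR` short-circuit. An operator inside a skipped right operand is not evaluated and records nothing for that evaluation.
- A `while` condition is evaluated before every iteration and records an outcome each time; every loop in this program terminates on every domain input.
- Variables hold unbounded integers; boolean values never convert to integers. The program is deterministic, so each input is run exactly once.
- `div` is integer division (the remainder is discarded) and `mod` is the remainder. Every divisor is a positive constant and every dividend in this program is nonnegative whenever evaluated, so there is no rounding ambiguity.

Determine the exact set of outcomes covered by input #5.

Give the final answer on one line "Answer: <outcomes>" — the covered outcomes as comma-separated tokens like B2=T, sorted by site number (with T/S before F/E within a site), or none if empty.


Tracing the run of input #5 (n=2, u=8, x=3):
  B1->T, B2->F, B4->F, B6->E, B7->S, B5->T, B9->F, B11->T
deduplicating events, the covered set is: B1=T, B2=F, B4=F, B5=T, B6=E, B7=S, B9=F, B11=T
Answer: B1=T, B2=F, B4=F, B5=T, B6=E, B7=S, B9=F, B11=T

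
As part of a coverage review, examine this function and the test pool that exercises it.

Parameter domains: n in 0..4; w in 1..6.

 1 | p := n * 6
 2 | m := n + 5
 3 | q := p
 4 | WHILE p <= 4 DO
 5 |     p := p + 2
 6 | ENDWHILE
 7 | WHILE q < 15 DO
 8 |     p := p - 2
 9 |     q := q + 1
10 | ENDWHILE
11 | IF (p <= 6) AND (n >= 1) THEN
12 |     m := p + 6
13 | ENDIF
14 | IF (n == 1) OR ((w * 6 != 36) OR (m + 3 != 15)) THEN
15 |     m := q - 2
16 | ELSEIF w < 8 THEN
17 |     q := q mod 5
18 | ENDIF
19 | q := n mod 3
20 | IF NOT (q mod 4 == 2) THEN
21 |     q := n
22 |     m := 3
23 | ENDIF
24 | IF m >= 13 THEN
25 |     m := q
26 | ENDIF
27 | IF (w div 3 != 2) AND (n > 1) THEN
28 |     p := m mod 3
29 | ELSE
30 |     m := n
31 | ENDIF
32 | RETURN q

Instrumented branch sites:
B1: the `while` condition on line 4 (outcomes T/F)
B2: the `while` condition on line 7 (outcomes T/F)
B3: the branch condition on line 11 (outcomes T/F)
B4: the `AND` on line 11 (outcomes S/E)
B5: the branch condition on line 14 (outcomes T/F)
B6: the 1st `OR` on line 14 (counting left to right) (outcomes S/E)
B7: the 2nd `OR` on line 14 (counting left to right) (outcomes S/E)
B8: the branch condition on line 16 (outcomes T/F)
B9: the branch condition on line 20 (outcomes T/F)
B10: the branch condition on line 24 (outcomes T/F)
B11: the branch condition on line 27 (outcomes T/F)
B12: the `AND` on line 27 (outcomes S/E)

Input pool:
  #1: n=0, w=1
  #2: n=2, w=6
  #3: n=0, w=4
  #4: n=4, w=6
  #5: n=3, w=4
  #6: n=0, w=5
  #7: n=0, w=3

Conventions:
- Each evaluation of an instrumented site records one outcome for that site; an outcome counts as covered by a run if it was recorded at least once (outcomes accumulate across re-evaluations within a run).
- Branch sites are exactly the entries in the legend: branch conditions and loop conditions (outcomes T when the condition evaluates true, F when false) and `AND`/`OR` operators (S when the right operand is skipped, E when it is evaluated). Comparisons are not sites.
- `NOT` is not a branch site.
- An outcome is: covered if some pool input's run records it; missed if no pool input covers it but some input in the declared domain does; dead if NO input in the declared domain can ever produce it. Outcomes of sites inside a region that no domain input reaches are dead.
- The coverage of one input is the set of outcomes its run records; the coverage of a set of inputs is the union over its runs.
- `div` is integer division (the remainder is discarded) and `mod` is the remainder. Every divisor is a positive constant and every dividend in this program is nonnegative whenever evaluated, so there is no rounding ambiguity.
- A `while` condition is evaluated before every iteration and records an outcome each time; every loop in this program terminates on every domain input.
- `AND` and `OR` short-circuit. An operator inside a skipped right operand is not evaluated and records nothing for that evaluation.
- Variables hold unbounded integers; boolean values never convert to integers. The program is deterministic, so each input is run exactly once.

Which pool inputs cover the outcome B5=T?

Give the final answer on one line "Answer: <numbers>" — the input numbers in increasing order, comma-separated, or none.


input #1 (n=0, w=1): records B5=T
input #2 (n=2, w=6): does not record B5=T
input #3 (n=0, w=4): records B5=T
input #4 (n=4, w=6): records B5=T
input #5 (n=3, w=4): records B5=T
input #6 (n=0, w=5): records B5=T
input #7 (n=0, w=3): records B5=T
Answer: 1, 3, 4, 5, 6, 7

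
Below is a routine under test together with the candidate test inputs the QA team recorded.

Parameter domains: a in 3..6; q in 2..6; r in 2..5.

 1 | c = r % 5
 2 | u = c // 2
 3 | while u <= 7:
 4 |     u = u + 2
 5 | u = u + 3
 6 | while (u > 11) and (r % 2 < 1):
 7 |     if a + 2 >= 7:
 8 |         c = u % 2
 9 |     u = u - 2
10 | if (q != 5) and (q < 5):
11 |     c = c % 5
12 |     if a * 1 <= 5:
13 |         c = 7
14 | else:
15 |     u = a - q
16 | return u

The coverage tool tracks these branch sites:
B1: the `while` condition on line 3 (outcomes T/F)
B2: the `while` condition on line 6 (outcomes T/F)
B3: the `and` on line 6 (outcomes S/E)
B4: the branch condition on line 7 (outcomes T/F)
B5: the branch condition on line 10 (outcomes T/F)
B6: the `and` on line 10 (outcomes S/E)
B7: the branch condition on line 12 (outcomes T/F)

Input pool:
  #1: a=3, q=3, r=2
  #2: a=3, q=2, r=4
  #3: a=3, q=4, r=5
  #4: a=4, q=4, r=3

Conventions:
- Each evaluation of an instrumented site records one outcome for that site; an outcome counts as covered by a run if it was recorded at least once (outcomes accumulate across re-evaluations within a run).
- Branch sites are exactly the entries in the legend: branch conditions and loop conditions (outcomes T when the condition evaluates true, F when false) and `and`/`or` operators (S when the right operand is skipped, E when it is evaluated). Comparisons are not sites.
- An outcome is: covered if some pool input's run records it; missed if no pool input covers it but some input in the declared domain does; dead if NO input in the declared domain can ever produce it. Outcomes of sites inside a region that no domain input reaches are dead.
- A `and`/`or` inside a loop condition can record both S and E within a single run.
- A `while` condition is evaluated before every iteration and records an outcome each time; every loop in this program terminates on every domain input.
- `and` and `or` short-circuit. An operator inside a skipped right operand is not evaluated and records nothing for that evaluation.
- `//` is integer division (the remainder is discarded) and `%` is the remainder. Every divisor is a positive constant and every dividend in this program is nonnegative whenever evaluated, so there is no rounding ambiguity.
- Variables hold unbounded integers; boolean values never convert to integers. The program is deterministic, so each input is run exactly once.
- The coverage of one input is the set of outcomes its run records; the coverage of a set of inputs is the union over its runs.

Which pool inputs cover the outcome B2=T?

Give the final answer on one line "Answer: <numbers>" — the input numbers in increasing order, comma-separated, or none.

input #1 (a=3, q=3, r=2): hits B2=T
input #2 (a=3, q=2, r=4): never hits B2=T
input #3 (a=3, q=4, r=5): never hits B2=T
input #4 (a=4, q=4, r=3): never hits B2=T

Answer: 1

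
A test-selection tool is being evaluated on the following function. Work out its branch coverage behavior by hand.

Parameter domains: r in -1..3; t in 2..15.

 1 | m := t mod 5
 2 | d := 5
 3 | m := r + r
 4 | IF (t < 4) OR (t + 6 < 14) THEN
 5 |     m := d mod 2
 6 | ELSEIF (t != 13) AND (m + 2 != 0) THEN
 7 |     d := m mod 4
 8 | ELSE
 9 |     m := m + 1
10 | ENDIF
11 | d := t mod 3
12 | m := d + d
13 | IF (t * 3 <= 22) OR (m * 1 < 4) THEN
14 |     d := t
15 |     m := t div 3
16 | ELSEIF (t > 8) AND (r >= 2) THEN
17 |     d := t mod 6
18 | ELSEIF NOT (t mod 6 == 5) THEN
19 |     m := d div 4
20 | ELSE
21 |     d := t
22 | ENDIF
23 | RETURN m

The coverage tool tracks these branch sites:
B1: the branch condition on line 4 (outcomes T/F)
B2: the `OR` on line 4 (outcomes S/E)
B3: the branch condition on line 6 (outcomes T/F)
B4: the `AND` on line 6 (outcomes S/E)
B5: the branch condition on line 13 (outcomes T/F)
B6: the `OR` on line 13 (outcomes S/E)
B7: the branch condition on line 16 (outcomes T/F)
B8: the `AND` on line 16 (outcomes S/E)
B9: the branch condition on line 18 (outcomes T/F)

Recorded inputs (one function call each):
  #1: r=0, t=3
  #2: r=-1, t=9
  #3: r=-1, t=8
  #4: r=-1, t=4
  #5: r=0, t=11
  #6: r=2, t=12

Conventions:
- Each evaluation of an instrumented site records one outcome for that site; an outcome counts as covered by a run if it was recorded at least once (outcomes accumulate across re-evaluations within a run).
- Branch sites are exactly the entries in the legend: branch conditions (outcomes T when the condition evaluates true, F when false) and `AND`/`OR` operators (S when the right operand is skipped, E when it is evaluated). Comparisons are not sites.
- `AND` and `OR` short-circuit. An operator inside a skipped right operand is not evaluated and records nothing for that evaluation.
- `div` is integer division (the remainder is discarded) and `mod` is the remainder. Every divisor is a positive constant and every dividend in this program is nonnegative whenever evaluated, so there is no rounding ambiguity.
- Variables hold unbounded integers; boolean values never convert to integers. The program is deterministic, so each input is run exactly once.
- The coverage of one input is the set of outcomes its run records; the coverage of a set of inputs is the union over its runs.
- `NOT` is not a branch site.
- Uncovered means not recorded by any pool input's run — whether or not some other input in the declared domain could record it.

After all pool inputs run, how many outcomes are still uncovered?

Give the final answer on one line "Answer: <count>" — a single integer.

input #1 (r=0, t=3): events B2->S, B1->T, B6->S, B5->T; covers B1=T, B2=S, B5=T, B6=S
input #2 (r=-1, t=9): events B2->E, B1->F, B4->E, B3->F, B6->E, B5->T; covers B1=F, B2=E, B3=F, B4=E, B5=T, B6=E
input #3 (r=-1, t=8): events B2->E, B1->F, B4->E, B3->F, B6->E, B5->F, B8->S, B7->F, B9->T; covers B1=F, B2=E, B3=F, B4=E, B5=F, B6=E, B7=F, B8=S, B9=T
input #4 (r=-1, t=4): events B2->E, B1->T, B6->S, B5->T; covers B1=T, B2=E, B5=T, B6=S
input #5 (r=0, t=11): events B2->E, B1->F, B4->E, B3->T, B6->E, B5->F, B8->E, B7->F, B9->F; covers B1=F, B2=E, B3=T, B4=E, B5=F, B6=E, B7=F, B8=E, B9=F
input #6 (r=2, t=12): events B2->E, B1->F, B4->E, B3->T, B6->E, B5->T; covers B1=F, B2=E, B3=T, B4=E, B5=T, B6=E
union over the pool: B1=T, B1=F, B2=S, B2=E, B3=T, B3=F, B4=E, B5=T, B5=F, B6=S, B6=E, B7=F, B8=S, B8=E, B9=T, B9=F
uncovered (2 of 18): B4=S, B7=T

Answer: 2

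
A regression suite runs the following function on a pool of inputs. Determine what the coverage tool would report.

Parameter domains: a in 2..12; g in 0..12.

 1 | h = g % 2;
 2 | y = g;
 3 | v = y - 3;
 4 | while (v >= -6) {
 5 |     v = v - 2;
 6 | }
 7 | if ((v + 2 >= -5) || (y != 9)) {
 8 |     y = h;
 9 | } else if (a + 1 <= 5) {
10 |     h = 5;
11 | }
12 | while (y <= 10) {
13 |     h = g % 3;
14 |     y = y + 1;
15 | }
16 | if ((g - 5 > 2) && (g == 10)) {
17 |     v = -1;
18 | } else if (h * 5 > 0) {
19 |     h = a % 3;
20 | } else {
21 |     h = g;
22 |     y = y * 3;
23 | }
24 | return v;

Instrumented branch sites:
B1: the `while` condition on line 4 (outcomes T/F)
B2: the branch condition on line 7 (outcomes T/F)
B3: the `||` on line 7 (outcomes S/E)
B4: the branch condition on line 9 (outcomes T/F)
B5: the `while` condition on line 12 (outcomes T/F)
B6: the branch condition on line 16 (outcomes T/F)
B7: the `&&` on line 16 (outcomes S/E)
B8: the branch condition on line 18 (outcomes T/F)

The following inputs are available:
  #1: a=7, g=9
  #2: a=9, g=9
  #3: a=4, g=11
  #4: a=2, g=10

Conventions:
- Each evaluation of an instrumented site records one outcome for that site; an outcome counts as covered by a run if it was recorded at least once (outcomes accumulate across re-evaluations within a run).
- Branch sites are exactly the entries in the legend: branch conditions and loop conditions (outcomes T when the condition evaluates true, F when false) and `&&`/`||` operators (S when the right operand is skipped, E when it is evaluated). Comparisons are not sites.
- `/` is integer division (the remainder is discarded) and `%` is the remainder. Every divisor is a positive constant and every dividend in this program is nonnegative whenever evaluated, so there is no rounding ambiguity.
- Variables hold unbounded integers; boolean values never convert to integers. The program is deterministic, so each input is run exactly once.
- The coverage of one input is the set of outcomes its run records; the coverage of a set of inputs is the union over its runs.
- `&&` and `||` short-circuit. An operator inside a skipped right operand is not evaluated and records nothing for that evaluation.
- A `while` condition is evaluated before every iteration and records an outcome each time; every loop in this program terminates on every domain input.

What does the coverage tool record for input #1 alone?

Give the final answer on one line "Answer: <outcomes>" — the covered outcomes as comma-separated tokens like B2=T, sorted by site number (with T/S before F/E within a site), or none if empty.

Event log for input #1 (a=7, g=9):
  B1->T, B1->T, B1->T, B1->T, B1->T, B1->T, B1->T, B1->F, B3->E, B2->F
  B4->F, B5->T, B5->T, B5->F, B7->E, B6->F, B8->F
deduplicating events, the covered set is: B1=T, B1=F, B2=F, B3=E, B4=F, B5=T, B5=F, B6=F, B7=E, B8=F

Answer: B1=T, B1=F, B2=F, B3=E, B4=F, B5=T, B5=F, B6=F, B7=E, B8=F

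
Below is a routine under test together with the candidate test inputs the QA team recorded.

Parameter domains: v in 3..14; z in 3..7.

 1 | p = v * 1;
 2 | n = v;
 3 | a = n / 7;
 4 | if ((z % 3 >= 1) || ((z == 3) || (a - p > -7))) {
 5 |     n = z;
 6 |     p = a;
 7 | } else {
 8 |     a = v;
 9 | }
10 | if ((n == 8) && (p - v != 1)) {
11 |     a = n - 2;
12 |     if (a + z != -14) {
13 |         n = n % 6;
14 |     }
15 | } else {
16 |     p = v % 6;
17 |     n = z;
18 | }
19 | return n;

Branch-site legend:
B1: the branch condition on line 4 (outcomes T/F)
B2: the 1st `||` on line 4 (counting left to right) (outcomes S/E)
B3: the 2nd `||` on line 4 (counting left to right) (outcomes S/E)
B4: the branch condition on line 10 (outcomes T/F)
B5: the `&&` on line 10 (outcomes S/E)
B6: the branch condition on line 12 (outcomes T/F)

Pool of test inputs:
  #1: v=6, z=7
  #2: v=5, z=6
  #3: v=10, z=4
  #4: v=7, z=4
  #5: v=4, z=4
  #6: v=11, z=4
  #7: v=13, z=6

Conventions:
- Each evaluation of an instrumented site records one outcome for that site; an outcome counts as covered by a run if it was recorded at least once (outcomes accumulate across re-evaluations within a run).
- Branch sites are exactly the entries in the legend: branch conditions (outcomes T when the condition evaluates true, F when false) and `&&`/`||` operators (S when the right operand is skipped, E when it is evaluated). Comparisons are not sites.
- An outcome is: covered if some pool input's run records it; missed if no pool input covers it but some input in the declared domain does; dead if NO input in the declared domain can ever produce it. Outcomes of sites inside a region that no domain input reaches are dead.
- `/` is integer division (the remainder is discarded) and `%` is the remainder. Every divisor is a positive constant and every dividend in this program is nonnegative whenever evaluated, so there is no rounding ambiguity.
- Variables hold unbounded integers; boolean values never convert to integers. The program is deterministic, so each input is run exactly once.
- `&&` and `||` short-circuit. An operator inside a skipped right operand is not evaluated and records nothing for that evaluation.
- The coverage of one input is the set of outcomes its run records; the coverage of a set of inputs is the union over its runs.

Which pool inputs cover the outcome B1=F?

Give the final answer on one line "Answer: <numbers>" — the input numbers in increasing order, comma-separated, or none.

input #1 (v=6, z=7): never hits B1=F
input #2 (v=5, z=6): never hits B1=F
input #3 (v=10, z=4): never hits B1=F
input #4 (v=7, z=4): never hits B1=F
input #5 (v=4, z=4): never hits B1=F
input #6 (v=11, z=4): never hits B1=F
input #7 (v=13, z=6): hits B1=F

Answer: 7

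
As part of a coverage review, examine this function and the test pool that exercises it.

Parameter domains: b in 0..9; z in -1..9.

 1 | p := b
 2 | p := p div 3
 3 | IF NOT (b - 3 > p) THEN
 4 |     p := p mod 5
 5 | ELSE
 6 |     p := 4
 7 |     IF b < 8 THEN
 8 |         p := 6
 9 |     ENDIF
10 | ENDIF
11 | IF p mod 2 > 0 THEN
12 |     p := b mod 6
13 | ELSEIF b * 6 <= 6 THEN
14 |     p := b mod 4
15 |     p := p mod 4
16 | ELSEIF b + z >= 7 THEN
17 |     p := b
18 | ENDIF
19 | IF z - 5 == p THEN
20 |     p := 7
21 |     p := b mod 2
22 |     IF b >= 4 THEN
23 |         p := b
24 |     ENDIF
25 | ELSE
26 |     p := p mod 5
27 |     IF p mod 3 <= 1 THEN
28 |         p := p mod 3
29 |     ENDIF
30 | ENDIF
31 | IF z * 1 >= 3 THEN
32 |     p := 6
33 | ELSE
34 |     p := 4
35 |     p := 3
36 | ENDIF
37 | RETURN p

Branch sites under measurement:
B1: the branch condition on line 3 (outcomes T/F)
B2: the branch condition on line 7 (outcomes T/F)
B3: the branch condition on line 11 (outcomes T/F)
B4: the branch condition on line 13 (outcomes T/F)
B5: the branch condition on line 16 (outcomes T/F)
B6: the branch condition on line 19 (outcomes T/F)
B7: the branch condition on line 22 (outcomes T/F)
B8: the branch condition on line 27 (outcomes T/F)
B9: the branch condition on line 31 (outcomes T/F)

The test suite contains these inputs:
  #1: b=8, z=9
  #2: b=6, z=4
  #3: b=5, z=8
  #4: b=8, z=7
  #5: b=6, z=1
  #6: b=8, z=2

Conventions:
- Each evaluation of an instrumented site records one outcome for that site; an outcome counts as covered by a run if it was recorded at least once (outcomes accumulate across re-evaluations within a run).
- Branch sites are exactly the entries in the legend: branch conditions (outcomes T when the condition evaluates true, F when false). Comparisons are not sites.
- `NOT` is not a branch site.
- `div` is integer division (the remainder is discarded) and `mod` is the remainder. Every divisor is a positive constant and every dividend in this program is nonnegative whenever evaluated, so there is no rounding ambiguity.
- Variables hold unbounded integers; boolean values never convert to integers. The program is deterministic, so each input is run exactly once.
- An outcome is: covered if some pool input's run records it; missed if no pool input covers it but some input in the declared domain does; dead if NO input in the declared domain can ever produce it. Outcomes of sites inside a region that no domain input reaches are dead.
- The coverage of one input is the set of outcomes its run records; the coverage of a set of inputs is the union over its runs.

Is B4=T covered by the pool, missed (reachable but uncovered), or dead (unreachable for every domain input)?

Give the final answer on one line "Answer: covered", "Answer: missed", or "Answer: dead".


no pool input records B4=T
but domain input (b=0, z=-1) does record it -> reachable, so missed
Answer: missed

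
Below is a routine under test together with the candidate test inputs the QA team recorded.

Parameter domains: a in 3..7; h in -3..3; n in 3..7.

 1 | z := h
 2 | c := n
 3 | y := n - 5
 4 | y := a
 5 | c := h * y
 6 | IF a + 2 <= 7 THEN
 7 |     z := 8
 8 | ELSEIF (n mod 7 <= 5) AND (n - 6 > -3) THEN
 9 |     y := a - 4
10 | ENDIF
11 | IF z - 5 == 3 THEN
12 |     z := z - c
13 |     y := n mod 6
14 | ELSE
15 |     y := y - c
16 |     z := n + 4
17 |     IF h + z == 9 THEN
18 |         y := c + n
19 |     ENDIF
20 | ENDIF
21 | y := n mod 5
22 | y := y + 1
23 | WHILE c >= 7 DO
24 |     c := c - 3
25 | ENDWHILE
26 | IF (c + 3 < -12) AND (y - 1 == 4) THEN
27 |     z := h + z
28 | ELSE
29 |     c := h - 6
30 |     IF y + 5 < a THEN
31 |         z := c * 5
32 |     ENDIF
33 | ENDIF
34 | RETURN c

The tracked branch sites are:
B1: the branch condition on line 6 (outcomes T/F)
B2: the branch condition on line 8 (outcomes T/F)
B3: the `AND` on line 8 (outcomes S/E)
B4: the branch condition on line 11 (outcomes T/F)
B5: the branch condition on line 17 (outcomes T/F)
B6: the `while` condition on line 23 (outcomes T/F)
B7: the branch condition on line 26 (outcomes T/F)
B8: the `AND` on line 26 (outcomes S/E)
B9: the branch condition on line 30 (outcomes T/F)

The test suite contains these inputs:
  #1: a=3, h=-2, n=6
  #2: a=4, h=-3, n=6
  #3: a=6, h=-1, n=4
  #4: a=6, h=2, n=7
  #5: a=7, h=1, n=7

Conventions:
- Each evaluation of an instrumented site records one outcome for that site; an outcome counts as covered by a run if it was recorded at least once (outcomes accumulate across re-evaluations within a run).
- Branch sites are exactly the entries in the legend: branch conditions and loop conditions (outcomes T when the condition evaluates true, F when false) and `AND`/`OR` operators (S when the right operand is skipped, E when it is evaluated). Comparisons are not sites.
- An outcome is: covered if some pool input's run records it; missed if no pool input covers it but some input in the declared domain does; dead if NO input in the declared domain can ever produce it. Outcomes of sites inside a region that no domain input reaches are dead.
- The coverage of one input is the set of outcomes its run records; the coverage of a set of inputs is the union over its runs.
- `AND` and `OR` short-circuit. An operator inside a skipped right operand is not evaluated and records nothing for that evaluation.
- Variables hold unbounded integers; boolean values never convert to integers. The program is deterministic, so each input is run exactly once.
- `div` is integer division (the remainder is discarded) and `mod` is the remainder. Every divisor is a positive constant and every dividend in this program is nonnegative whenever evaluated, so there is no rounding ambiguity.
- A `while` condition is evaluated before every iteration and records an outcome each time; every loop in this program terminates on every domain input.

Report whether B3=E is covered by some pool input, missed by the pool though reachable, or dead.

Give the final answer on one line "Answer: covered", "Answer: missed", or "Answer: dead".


B3=E is recorded by pool input(s) 3, 4, 5 -> covered
Answer: covered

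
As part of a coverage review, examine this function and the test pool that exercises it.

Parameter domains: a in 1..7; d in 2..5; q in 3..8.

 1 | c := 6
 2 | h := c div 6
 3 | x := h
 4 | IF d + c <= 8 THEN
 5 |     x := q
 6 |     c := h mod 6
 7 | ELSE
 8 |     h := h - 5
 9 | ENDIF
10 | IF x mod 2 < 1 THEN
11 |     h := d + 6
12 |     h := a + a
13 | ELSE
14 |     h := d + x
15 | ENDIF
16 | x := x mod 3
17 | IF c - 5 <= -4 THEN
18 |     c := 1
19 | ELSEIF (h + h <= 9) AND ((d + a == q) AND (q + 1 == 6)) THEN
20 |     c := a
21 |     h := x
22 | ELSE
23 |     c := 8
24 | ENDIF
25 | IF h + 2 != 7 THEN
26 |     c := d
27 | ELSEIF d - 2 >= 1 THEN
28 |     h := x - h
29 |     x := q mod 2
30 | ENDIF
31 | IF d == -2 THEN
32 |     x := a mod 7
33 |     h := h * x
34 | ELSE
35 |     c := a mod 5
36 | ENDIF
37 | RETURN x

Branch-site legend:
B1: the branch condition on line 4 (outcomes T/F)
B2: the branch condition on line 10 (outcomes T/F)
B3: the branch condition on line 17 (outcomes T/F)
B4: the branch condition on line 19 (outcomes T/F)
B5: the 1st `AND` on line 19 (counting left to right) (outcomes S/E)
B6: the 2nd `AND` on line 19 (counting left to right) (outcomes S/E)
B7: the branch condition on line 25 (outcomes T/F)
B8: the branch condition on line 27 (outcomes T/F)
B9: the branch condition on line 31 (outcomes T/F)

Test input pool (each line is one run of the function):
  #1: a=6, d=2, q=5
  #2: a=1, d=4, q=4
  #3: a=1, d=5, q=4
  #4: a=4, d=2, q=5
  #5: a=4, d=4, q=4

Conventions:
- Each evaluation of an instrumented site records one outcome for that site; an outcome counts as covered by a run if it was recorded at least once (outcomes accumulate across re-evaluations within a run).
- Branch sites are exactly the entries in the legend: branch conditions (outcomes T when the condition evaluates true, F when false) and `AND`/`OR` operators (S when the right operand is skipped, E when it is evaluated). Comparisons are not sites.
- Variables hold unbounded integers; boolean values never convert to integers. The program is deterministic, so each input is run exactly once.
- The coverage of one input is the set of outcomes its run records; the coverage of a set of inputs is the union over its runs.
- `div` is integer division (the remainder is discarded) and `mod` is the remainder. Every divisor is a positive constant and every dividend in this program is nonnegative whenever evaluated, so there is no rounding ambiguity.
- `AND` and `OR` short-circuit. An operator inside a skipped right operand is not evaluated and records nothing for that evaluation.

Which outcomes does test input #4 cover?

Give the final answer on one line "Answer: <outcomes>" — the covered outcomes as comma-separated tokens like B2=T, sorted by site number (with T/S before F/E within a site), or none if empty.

Tracing the run of input #4 (a=4, d=2, q=5):
  B1->T, B2->F, B3->T, B7->T, B9->F
collecting distinct outcomes: B1=T, B2=F, B3=T, B7=T, B9=F

Answer: B1=T, B2=F, B3=T, B7=T, B9=F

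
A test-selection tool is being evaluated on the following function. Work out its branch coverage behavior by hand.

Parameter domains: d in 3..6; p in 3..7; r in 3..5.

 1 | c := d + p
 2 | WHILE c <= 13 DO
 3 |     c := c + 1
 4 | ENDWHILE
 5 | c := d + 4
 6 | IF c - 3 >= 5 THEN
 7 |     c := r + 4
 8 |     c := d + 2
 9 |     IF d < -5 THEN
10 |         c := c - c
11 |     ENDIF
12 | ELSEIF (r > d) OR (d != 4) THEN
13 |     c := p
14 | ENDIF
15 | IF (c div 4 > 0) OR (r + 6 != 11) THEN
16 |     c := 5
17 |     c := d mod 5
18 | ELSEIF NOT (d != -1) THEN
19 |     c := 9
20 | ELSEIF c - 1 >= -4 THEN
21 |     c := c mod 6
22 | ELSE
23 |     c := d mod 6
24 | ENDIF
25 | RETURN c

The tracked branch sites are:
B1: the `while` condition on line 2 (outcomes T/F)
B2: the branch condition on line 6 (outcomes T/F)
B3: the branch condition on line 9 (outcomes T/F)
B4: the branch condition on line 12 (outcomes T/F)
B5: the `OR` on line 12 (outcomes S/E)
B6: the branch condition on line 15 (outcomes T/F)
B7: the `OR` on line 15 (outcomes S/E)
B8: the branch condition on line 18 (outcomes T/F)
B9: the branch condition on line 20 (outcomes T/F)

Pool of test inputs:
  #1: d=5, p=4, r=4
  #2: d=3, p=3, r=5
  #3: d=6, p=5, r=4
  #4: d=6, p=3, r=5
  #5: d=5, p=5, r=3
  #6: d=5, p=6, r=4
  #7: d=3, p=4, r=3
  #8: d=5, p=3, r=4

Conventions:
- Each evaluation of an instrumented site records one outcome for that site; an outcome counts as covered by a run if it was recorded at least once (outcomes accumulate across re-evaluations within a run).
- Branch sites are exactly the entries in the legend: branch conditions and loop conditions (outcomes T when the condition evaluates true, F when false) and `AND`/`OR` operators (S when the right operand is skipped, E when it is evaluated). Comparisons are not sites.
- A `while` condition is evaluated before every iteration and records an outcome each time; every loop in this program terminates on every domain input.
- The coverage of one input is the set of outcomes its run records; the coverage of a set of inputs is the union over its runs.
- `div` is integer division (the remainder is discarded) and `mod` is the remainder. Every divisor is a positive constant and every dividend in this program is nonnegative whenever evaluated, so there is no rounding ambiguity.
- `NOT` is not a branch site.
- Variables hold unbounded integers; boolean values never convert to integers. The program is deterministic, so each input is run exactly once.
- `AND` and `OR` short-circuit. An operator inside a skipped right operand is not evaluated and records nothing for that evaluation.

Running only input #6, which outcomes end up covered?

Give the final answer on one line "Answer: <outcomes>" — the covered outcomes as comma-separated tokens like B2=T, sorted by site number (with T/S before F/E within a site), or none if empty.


Tracing the run of input #6 (d=5, p=6, r=4):
  B1->T, B1->T, B1->T, B1->F, B2->T, B3->F, B7->S, B6->T
distinct outcomes covered: B1=T, B1=F, B2=T, B3=F, B6=T, B7=S
Answer: B1=T, B1=F, B2=T, B3=F, B6=T, B7=S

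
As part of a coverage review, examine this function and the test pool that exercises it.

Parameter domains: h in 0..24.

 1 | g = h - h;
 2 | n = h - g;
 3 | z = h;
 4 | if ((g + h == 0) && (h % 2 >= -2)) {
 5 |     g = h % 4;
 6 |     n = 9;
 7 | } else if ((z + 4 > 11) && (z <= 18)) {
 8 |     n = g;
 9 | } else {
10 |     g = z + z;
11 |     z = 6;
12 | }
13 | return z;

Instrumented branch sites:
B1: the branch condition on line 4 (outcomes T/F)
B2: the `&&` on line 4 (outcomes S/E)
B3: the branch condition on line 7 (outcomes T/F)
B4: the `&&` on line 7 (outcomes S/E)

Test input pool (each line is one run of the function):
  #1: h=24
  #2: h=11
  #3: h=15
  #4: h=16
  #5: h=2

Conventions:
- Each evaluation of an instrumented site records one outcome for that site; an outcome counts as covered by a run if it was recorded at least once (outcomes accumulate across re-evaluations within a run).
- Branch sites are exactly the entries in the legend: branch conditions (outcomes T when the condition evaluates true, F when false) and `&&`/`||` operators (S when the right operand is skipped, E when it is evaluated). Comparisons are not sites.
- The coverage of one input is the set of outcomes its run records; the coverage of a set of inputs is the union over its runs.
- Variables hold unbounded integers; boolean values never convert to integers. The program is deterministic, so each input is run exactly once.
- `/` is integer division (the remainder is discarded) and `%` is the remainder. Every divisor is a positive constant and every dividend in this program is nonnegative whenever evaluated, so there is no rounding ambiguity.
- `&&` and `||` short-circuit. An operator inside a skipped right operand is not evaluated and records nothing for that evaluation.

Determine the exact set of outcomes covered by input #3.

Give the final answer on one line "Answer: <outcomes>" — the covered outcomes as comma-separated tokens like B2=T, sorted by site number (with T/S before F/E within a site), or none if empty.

Simulating input #3 (h=15) step by step:
  B2->S, B1->F, B4->E, B3->T
distinct outcomes covered: B1=F, B2=S, B3=T, B4=E

Answer: B1=F, B2=S, B3=T, B4=E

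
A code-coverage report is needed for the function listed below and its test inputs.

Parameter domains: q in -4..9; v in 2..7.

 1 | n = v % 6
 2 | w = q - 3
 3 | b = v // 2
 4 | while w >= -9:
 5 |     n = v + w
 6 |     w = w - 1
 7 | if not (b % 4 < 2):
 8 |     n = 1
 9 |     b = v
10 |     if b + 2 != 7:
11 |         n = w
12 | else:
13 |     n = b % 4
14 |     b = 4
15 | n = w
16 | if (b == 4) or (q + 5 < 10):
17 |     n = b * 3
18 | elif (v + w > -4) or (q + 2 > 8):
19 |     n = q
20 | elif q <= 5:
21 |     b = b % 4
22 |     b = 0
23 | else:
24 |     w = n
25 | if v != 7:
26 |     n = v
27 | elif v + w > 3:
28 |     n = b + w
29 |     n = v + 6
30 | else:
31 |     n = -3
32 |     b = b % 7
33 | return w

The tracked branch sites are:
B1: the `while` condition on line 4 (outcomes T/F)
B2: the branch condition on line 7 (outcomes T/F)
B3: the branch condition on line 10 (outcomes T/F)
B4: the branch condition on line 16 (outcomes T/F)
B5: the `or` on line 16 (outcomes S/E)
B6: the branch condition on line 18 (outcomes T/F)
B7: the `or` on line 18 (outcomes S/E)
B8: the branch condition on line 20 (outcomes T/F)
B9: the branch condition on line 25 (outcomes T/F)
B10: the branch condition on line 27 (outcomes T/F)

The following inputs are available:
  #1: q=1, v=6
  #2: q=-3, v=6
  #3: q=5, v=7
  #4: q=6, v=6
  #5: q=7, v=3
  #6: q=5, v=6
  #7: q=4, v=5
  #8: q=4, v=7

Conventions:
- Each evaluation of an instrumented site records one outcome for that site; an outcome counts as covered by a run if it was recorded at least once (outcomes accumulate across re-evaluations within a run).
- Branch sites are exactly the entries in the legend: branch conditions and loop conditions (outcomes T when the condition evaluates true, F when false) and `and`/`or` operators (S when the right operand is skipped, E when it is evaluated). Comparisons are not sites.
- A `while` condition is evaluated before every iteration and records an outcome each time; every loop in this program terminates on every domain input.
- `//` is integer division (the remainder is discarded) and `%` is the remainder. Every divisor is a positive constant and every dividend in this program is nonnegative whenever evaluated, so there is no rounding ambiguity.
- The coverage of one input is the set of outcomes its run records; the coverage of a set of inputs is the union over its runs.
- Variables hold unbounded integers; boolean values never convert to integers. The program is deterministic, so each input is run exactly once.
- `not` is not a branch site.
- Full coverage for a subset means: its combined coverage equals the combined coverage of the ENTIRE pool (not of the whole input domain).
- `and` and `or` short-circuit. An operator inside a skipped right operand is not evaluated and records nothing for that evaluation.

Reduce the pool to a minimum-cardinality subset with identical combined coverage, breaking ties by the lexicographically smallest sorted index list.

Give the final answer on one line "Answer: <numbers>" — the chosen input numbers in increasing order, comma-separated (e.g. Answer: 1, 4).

test 1 (q=1, v=6) fires B1->T, B1->T, B1->T, B1->T, B1->T, B1->T, B1->T, B1->T, B1->F, B2->T, B3->T, B5->E, B4->T, B9->T; hits B1=T, B1=F, B2=T, B3=T, B4=T, B5=E, B9=T
test 2 (q=-3, v=6) fires B1->T, B1->T, B1->T, B1->T, B1->F, B2->T, B3->T, B5->E, B4->T, B9->T; hits B1=T, B1=F, B2=T, B3=T, B4=T, B5=E, B9=T
test 3 (q=5, v=7) fires B1->T, B1->T, B1->T, B1->T, B1->T, B1->T, B1->T, B1->T, B1->T, B1->T, B1->T, B1->T, B1->F, B2->T, ...; hits B1=T, B1=F, B2=T, B3=T, B4=F, B5=E, B6=T, B7=S, B9=F, B10=F
test 4 (q=6, v=6) fires B1->T, B1->T, B1->T, B1->T, B1->T, B1->T, B1->T, B1->T, B1->T, B1->T, B1->T, B1->T, B1->T, B1->F, ...; hits B1=T, B1=F, B2=T, B3=T, B4=F, B5=E, B6=F, B7=E, B8=F, B9=T
test 5 (q=7, v=3) fires B1->T, B1->T, B1->T, B1->T, B1->T, B1->T, B1->T, B1->T, B1->T, B1->T, B1->T, B1->T, B1->T, B1->T, ...; hits B1=T, B1=F, B2=F, B4=T, B5=S, B9=T
test 6 (q=5, v=6) fires B1->T, B1->T, B1->T, B1->T, B1->T, B1->T, B1->T, B1->T, B1->T, B1->T, B1->T, B1->T, B1->F, B2->T, ...; hits B1=T, B1=F, B2=T, B3=T, B4=F, B5=E, B6=F, B7=E, B8=T, B9=T
test 7 (q=4, v=5) fires B1->T, B1->T, B1->T, B1->T, B1->T, B1->T, B1->T, B1->T, B1->T, B1->T, B1->T, B1->F, B2->T, B3->F, ...; hits B1=T, B1=F, B2=T, B3=F, B4=T, B5=E, B9=T
test 8 (q=4, v=7) fires B1->T, B1->T, B1->T, B1->T, B1->T, B1->T, B1->T, B1->T, B1->T, B1->T, B1->T, B1->F, B2->T, B3->T, ...; hits B1=T, B1=F, B2=T, B3=T, B4=T, B5=E, B9=F, B10=F
pool-wide coverage (19 outcomes): B1=T, B1=F, B2=T, B2=F, B3=T, B3=F, B4=T, B4=F, B5=S, B5=E, B6=T, B6=F, B7=S, B7=E, B8=T, B8=F, B9=T, B9=F, B10=F
checked all size-1 subsets: none covers 19 outcomes (max 10/19)
checked all size-2 subsets: none covers 19 outcomes (max 14/19)
checked all size-3 subsets: none covers 19 outcomes (max 17/19)
checked all size-4 subsets: none covers 19 outcomes (max 18/19)
size 5: inputs {3, 4, 5, 6, 7} cover all 19 outcomes, and no lexicographically smaller subset of this size does

Answer: 3, 4, 5, 6, 7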